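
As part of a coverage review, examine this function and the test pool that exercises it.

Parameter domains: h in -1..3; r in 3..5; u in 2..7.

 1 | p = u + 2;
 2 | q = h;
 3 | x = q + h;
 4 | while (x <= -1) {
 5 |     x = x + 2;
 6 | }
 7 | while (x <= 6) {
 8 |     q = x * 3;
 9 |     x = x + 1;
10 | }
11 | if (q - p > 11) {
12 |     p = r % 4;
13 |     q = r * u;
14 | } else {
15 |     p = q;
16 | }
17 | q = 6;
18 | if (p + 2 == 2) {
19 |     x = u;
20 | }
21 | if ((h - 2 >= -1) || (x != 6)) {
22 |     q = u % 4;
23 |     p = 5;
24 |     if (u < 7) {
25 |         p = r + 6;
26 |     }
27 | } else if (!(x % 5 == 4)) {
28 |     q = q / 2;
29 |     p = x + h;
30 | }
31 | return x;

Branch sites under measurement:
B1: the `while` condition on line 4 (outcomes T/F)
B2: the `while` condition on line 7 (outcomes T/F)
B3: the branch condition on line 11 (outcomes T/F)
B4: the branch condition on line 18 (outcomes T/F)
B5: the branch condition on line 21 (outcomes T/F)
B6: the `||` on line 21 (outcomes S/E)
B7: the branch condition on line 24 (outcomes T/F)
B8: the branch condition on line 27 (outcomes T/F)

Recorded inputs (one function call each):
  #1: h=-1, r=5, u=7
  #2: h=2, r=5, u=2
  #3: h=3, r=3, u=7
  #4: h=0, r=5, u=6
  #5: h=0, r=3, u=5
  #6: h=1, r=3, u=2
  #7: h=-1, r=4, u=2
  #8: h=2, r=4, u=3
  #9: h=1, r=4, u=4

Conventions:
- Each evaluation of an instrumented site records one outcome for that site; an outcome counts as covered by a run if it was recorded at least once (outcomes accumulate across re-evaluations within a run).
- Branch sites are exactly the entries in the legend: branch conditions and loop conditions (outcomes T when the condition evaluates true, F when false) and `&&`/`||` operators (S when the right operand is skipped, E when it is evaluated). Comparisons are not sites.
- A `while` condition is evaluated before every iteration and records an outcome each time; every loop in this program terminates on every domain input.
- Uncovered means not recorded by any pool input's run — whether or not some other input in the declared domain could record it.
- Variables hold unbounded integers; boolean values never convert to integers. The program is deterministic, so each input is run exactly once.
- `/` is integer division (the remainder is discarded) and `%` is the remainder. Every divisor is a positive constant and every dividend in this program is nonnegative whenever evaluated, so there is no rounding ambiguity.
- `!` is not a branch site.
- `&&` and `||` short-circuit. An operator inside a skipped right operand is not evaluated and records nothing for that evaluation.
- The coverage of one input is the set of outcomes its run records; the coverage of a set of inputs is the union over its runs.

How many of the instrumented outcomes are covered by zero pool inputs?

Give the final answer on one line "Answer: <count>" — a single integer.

input #1, h=-1, r=5, u=7: events B1->T, B1->F, B2->T, B2->T, B2->T, B2->T, B2->T, B2->T, B2->T, B2->F, B3->F, B4->F, B6->E, B5->T, ...; outcomes B1=T, B1=F, B2=T, B2=F, B3=F, B4=F, B5=T, B6=E, B7=F
input #2, h=2, r=5, u=2: events B1->F, B2->T, B2->T, B2->T, B2->F, B3->T, B4->F, B6->S, B5->T, B7->T; outcomes B1=F, B2=T, B2=F, B3=T, B4=F, B5=T, B6=S, B7=T
input #3, h=3, r=3, u=7: events B1->F, B2->T, B2->F, B3->F, B4->F, B6->S, B5->T, B7->F; outcomes B1=F, B2=T, B2=F, B3=F, B4=F, B5=T, B6=S, B7=F
input #4, h=0, r=5, u=6: events B1->F, B2->T, B2->T, B2->T, B2->T, B2->T, B2->T, B2->T, B2->F, B3->F, B4->F, B6->E, B5->T, B7->T; outcomes B1=F, B2=T, B2=F, B3=F, B4=F, B5=T, B6=E, B7=T
input #5, h=0, r=3, u=5: events B1->F, B2->T, B2->T, B2->T, B2->T, B2->T, B2->T, B2->T, B2->F, B3->F, B4->F, B6->E, B5->T, B7->T; outcomes B1=F, B2=T, B2=F, B3=F, B4=F, B5=T, B6=E, B7=T
input #6, h=1, r=3, u=2: events B1->F, B2->T, B2->T, B2->T, B2->T, B2->T, B2->F, B3->T, B4->F, B6->S, B5->T, B7->T; outcomes B1=F, B2=T, B2=F, B3=T, B4=F, B5=T, B6=S, B7=T
input #7, h=-1, r=4, u=2: events B1->T, B1->F, B2->T, B2->T, B2->T, B2->T, B2->T, B2->T, B2->T, B2->F, B3->T, B4->T, B6->E, B5->T, ...; outcomes B1=T, B1=F, B2=T, B2=F, B3=T, B4=T, B5=T, B6=E, B7=T
input #8, h=2, r=4, u=3: events B1->F, B2->T, B2->T, B2->T, B2->F, B3->T, B4->T, B6->S, B5->T, B7->T; outcomes B1=F, B2=T, B2=F, B3=T, B4=T, B5=T, B6=S, B7=T
input #9, h=1, r=4, u=4: events B1->F, B2->T, B2->T, B2->T, B2->T, B2->T, B2->F, B3->T, B4->T, B6->S, B5->T, B7->T; outcomes B1=F, B2=T, B2=F, B3=T, B4=T, B5=T, B6=S, B7=T
union over the pool: B1=T, B1=F, B2=T, B2=F, B3=T, B3=F, B4=T, B4=F, B5=T, B6=S, B6=E, B7=T, B7=F
uncovered (3 of 16): B5=F, B8=T, B8=F

Answer: 3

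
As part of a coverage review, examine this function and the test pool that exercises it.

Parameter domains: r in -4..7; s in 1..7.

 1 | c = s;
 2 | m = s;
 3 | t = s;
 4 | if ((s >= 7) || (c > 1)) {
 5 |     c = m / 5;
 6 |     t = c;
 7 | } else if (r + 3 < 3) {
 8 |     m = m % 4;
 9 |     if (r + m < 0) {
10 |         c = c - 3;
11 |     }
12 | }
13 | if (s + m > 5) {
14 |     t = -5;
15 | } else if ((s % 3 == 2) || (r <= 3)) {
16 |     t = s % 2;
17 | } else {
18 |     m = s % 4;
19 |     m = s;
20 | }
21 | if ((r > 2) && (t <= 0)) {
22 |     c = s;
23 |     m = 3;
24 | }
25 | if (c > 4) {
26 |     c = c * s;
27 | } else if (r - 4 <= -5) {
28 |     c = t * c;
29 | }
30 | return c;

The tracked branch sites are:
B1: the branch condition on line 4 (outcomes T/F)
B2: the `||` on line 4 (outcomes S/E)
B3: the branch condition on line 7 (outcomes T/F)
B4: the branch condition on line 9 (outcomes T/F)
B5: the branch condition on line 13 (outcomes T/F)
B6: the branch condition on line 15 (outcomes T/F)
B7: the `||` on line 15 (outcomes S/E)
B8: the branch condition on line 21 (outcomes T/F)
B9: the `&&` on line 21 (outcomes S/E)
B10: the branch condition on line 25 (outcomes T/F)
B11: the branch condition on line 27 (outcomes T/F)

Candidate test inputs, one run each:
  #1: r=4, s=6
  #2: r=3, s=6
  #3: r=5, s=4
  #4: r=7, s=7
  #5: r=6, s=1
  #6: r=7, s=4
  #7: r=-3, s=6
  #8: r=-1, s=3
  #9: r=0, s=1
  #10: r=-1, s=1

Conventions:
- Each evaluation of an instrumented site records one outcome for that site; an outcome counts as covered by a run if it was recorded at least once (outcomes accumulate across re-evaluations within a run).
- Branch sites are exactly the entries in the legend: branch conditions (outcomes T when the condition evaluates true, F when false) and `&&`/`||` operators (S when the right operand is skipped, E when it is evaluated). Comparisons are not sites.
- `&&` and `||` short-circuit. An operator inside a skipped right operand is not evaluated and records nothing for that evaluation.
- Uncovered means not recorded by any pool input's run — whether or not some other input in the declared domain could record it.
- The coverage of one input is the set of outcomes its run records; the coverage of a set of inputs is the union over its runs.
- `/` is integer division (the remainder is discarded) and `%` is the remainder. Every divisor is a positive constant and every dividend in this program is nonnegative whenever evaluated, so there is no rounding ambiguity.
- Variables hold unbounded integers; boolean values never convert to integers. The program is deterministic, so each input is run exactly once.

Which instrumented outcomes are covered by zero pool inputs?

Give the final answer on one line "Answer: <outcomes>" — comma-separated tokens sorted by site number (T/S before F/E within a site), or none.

test 1 (r=4, s=6) hits B1=T, B2=E, B5=T, B8=T, B9=E, B10=T
test 2 (r=3, s=6) hits B1=T, B2=E, B5=T, B8=T, B9=E, B10=T
test 3 (r=5, s=4) hits B1=T, B2=E, B5=T, B8=T, B9=E, B10=F, B11=F
test 4 (r=7, s=7) hits B1=T, B2=S, B5=T, B8=T, B9=E, B10=T
test 5 (r=6, s=1) hits B1=F, B2=E, B3=F, B5=F, B6=F, B7=E, B8=F, B9=E, B10=F, B11=F
test 6 (r=7, s=4) hits B1=T, B2=E, B5=T, B8=T, B9=E, B10=F, B11=F
test 7 (r=-3, s=6) hits B1=T, B2=E, B5=T, B8=F, B9=S, B10=F, B11=T
test 8 (r=-1, s=3) hits B1=T, B2=E, B5=T, B8=F, B9=S, B10=F, B11=T
test 9 (r=0, s=1) hits B1=F, B2=E, B3=F, B5=F, B6=T, B7=E, B8=F, B9=S, B10=F, B11=F
test 10 (r=-1, s=1) hits B1=F, B2=E, B3=T, B4=F, B5=F, B6=T, B7=E, B8=F, B9=S, B10=F, B11=T
union over the pool: B1=T, B1=F, B2=S, B2=E, B3=T, B3=F, B4=F, B5=T, B5=F, B6=T, B6=F, B7=E, B8=T, B8=F, B9=S, B9=E, B10=T, B10=F, B11=T, B11=F
uncovered (2 of 22): B4=T, B7=S

Answer: B4=T, B7=S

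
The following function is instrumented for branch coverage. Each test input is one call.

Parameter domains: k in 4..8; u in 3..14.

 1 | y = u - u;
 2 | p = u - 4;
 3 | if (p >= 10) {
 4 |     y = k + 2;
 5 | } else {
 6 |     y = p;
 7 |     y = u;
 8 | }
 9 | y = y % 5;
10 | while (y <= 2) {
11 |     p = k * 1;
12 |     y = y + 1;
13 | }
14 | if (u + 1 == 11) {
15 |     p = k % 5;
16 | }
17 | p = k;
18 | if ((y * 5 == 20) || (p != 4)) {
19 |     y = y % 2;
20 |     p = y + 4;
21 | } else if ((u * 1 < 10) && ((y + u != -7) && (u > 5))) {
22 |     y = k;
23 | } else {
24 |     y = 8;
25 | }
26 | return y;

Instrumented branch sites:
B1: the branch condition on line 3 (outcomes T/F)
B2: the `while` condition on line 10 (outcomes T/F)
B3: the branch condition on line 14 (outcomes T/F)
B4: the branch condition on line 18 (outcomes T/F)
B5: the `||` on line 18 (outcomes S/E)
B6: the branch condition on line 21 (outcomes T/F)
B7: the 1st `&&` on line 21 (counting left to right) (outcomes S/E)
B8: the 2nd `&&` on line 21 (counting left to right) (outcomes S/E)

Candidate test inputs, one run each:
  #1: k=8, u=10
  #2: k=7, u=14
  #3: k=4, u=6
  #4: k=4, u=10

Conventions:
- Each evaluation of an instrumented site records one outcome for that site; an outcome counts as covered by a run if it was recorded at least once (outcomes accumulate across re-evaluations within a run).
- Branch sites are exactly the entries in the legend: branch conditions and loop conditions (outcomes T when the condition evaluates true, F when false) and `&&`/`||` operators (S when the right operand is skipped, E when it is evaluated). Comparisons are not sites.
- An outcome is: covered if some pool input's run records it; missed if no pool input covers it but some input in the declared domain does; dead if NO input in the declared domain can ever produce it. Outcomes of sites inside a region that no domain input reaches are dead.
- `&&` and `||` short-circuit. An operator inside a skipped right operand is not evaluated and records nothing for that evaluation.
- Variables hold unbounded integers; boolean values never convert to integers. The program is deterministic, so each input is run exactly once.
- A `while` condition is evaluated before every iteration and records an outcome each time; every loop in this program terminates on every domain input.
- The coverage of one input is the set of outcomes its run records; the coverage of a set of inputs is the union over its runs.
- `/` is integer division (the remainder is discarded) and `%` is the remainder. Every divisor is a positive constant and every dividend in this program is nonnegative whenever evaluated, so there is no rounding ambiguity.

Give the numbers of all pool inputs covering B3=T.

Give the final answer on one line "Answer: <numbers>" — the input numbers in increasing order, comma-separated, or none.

input #1 (k=8, u=10): hits B3=T
input #2 (k=7, u=14): never hits B3=T
input #3 (k=4, u=6): never hits B3=T
input #4 (k=4, u=10): hits B3=T

Answer: 1, 4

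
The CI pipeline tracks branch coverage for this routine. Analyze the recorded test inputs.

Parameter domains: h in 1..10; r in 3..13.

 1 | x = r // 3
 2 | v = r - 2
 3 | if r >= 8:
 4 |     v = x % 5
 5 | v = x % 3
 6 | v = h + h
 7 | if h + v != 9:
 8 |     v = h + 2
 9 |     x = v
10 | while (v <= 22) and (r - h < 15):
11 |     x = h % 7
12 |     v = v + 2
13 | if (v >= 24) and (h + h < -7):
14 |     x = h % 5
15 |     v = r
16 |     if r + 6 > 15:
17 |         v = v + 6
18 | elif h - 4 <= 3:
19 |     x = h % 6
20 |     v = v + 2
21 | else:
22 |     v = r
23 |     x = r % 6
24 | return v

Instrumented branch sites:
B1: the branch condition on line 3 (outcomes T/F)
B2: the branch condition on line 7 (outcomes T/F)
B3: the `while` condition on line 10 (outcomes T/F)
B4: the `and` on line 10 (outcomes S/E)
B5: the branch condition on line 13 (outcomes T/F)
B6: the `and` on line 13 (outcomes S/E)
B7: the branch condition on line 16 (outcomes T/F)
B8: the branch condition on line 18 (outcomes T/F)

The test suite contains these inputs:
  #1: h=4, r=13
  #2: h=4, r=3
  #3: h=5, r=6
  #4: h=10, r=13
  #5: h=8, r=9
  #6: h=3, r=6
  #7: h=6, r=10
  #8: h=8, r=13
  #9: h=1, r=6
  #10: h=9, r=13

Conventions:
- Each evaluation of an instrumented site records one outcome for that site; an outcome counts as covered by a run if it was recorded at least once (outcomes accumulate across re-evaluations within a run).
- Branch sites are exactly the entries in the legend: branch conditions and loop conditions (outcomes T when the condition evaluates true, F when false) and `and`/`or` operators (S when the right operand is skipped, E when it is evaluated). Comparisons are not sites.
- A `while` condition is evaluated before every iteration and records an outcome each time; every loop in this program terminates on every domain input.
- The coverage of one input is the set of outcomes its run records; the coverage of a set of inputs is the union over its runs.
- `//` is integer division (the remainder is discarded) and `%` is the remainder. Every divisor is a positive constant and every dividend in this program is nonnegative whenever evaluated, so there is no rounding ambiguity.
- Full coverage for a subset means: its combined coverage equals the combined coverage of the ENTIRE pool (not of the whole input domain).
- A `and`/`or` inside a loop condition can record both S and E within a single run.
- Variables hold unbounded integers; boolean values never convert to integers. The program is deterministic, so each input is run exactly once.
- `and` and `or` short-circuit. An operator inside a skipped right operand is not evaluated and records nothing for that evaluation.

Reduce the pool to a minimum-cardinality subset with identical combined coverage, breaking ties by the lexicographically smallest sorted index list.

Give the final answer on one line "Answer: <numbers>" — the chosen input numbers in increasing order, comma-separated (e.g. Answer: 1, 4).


#1 (h=4, r=13) -> covered: B1=T, B2=T, B3=T, B3=F, B4=S, B4=E, B5=F, B6=E, B8=T
#2 (h=4, r=3) -> covered: B1=F, B2=T, B3=T, B3=F, B4=S, B4=E, B5=F, B6=E, B8=T
#3 (h=5, r=6) -> covered: B1=F, B2=T, B3=T, B3=F, B4=S, B4=E, B5=F, B6=S, B8=T
#4 (h=10, r=13) -> covered: B1=T, B2=T, B3=T, B3=F, B4=S, B4=E, B5=F, B6=E, B8=F
#5 (h=8, r=9) -> covered: B1=T, B2=T, B3=T, B3=F, B4=S, B4=E, B5=F, B6=E, B8=F
#6 (h=3, r=6) -> covered: B1=F, B2=F, B3=T, B3=F, B4=S, B4=E, B5=F, B6=E, B8=T
#7 (h=6, r=10) -> covered: B1=T, B2=T, B3=T, B3=F, B4=S, B4=E, B5=F, B6=E, B8=T
#8 (h=8, r=13) -> covered: B1=T, B2=T, B3=T, B3=F, B4=S, B4=E, B5=F, B6=E, B8=F
#9 (h=1, r=6) -> covered: B1=F, B2=T, B3=T, B3=F, B4=S, B4=E, B5=F, B6=S, B8=T
#10 (h=9, r=13) -> covered: B1=T, B2=T, B3=T, B3=F, B4=S, B4=E, B5=F, B6=S, B8=F
the full pool covers 13 outcomes: B1=T, B1=F, B2=T, B2=F, B3=T, B3=F, B4=S, B4=E, B5=F, B6=S, B6=E, B8=T, B8=F
size 1 is not enough: best union over all size-1 subsets is 9/13
size 2: inputs {6, 10} cover all 13 outcomes, and no lexicographically smaller subset of this size does
Answer: 6, 10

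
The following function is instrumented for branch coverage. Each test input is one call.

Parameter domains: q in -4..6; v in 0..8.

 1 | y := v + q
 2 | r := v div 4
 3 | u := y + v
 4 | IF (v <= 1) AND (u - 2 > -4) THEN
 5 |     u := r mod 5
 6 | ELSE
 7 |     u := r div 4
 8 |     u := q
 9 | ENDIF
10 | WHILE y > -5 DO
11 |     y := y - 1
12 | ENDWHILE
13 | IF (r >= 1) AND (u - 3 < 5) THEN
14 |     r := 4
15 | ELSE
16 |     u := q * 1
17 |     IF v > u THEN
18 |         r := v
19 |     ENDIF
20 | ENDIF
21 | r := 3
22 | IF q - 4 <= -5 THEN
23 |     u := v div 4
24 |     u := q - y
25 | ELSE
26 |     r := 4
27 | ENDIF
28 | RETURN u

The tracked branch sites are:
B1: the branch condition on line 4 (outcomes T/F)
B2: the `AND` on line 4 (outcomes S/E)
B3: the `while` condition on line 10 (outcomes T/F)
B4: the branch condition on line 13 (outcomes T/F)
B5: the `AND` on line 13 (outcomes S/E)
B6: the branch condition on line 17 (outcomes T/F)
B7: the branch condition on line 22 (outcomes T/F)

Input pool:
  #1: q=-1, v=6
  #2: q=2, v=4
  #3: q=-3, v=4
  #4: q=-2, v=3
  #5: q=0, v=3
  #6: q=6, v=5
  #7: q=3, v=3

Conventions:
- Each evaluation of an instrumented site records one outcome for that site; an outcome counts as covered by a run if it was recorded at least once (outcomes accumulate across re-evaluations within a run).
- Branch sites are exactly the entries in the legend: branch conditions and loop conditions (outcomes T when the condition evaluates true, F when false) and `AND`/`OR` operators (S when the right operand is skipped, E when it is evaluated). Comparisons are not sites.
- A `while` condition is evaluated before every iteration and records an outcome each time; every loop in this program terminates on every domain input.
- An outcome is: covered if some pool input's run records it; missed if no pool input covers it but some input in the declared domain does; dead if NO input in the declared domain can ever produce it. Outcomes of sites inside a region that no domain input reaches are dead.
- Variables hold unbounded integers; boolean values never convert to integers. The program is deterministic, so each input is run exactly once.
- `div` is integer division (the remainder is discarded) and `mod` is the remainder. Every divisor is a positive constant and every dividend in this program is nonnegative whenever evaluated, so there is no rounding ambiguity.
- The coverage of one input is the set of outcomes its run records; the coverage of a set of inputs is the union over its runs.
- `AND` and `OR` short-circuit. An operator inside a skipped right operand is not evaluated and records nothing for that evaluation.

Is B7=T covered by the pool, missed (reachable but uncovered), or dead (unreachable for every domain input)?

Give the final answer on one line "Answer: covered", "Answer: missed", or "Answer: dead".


B7=T is recorded by pool input(s) 1, 3, 4 -> covered
Answer: covered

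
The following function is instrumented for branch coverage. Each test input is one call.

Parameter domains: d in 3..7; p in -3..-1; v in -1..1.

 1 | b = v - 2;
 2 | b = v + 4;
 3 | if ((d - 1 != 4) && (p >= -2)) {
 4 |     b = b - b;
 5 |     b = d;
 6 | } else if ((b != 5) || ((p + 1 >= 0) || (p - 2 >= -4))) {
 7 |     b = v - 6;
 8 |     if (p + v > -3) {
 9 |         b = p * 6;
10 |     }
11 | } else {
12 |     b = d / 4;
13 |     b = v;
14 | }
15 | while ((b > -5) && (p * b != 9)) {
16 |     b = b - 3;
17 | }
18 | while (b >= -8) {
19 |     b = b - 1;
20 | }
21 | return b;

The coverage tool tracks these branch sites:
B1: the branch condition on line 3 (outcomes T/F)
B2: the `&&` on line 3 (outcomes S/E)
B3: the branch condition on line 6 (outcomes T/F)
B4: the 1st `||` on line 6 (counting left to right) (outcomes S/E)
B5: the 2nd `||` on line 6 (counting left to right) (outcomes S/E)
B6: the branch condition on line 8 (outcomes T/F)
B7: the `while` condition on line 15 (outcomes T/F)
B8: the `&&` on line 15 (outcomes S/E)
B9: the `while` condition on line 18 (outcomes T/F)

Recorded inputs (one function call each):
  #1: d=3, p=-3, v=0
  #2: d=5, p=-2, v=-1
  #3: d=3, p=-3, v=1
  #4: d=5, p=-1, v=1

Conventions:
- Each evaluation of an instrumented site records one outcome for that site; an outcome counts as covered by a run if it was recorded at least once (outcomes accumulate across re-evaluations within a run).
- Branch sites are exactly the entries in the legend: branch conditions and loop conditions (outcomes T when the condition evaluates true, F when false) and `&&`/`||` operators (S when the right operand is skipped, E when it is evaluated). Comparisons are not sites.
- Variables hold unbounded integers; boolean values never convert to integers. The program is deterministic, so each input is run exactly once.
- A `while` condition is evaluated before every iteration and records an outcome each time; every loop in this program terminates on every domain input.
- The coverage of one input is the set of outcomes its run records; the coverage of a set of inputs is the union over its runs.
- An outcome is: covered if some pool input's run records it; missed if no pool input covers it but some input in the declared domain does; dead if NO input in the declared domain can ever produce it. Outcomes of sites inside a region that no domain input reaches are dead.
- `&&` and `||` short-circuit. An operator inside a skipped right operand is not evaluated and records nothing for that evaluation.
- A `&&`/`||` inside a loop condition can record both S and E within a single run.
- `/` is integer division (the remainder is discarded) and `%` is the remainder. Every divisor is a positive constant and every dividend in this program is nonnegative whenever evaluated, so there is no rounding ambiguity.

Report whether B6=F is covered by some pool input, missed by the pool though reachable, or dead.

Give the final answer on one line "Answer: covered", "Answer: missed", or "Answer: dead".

B6=F is recorded by pool input(s) 1, 2 -> covered

Answer: covered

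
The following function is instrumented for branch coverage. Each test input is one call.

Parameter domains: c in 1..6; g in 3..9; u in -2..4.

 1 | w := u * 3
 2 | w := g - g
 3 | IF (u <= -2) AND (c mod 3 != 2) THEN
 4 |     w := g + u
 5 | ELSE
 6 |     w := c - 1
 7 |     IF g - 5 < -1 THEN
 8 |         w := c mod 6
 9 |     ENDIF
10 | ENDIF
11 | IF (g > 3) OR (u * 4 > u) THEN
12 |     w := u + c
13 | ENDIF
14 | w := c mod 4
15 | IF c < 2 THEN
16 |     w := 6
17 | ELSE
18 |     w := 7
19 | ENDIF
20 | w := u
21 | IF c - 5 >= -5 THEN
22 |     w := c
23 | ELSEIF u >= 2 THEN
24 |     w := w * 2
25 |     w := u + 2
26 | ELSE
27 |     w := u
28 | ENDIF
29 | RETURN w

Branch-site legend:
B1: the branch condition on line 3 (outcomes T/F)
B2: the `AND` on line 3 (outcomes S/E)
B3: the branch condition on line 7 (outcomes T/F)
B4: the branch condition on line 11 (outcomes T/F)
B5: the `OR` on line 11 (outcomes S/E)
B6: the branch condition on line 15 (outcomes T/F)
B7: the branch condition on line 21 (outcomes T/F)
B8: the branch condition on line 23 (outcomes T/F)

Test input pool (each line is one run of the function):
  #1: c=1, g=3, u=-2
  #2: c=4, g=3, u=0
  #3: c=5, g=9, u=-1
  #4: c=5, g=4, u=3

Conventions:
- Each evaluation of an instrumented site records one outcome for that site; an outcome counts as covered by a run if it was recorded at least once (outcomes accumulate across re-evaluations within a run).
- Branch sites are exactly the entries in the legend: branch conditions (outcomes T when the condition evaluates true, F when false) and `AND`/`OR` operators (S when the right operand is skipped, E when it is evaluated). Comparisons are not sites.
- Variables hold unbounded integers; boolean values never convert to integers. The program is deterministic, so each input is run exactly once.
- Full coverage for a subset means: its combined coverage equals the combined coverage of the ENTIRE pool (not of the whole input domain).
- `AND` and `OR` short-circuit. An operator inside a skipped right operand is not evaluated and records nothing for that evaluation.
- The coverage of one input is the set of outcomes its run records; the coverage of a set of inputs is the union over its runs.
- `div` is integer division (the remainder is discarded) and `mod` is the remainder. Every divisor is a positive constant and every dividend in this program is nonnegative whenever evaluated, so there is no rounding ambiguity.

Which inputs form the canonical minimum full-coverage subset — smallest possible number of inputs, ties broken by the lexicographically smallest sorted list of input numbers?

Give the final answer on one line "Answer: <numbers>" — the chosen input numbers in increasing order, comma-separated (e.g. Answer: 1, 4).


test 1 (c=1, g=3, u=-2) fires B2->E, B1->T, B5->E, B4->F, B6->T, B7->T; hits B1=T, B2=E, B4=F, B5=E, B6=T, B7=T
test 2 (c=4, g=3, u=0) fires B2->S, B1->F, B3->T, B5->E, B4->F, B6->F, B7->T; hits B1=F, B2=S, B3=T, B4=F, B5=E, B6=F, B7=T
test 3 (c=5, g=9, u=-1) fires B2->S, B1->F, B3->F, B5->S, B4->T, B6->F, B7->T; hits B1=F, B2=S, B3=F, B4=T, B5=S, B6=F, B7=T
test 4 (c=5, g=4, u=3) fires B2->S, B1->F, B3->F, B5->S, B4->T, B6->F, B7->T; hits B1=F, B2=S, B3=F, B4=T, B5=S, B6=F, B7=T
the full pool covers 13 outcomes: B1=T, B1=F, B2=S, B2=E, B3=T, B3=F, B4=T, B4=F, B5=S, B5=E, B6=T, B6=F, B7=T
size 1 is not enough: best union over all size-1 subsets is 7/13
size 2 is not enough: best union over all size-2 subsets is 12/13
inputs {1, 2, 3} (size 3) cover everything; no size-3 subset with a lexicographically smaller index list covers all 13
Answer: 1, 2, 3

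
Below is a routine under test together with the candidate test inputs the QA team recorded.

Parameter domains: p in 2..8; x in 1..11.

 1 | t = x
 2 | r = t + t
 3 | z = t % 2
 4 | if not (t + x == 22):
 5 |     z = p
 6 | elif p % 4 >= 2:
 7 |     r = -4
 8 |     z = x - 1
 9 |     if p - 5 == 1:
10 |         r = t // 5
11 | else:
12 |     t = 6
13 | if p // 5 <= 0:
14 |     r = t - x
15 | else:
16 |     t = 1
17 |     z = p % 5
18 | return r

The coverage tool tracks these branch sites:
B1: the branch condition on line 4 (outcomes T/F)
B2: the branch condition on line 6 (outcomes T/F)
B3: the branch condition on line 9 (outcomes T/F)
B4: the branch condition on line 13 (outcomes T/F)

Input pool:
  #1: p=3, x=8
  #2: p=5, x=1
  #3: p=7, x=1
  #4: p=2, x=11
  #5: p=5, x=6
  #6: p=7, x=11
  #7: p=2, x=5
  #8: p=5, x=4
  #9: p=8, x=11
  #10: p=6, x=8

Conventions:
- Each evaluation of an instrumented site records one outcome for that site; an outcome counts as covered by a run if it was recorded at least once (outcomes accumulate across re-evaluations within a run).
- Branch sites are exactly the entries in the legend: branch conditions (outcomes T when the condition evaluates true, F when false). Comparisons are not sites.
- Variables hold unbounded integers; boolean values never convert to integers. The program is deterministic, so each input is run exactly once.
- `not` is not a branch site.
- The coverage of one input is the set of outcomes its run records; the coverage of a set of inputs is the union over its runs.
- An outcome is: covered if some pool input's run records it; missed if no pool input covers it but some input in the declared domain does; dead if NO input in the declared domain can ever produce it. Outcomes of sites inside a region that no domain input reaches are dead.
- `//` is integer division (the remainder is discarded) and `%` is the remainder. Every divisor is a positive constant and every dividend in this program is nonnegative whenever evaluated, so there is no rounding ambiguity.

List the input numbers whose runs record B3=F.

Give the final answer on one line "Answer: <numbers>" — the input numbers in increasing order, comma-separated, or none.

input #1 (p=3, x=8): misses B3=F
input #2 (p=5, x=1): misses B3=F
input #3 (p=7, x=1): misses B3=F
input #4 (p=2, x=11): covers B3=F
input #5 (p=5, x=6): misses B3=F
input #6 (p=7, x=11): covers B3=F
input #7 (p=2, x=5): misses B3=F
input #8 (p=5, x=4): misses B3=F
input #9 (p=8, x=11): misses B3=F
input #10 (p=6, x=8): misses B3=F

Answer: 4, 6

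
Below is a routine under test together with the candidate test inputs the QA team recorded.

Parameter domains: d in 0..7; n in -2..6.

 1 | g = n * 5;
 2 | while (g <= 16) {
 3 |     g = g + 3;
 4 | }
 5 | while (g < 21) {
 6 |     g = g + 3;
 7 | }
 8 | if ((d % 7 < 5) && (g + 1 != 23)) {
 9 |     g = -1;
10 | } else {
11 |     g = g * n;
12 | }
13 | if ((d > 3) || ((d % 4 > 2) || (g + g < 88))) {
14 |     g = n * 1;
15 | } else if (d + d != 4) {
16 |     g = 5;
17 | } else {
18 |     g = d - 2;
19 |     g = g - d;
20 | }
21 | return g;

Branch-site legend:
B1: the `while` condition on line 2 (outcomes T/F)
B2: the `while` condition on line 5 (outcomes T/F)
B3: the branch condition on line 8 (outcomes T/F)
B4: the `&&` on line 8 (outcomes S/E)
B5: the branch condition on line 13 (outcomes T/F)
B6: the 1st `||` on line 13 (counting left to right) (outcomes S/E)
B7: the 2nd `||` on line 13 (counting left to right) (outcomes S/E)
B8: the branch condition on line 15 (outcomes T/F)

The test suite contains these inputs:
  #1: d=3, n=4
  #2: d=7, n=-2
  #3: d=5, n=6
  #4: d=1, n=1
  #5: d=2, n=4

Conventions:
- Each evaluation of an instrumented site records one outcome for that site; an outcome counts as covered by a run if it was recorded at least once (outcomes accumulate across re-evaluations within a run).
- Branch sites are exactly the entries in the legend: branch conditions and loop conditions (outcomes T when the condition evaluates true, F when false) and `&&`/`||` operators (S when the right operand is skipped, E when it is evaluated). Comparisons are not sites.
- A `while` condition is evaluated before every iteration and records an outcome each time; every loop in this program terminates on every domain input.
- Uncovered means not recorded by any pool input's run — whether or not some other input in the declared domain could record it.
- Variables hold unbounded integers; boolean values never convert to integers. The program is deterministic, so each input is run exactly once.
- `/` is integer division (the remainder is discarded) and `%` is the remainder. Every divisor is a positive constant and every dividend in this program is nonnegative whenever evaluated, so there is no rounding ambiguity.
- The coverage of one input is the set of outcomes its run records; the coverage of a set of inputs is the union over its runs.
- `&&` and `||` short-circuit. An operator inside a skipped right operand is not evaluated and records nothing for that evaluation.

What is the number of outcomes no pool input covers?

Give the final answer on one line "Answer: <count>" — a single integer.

test 1 (d=3, n=4) fires B1->F, B2->T, B2->F, B4->E, B3->T, B6->E, B7->S, B5->T; hits B1=F, B2=T, B2=F, B3=T, B4=E, B5=T, B6=E, B7=S
test 2 (d=7, n=-2) fires B1->T, B1->T, B1->T, B1->T, B1->T, B1->T, B1->T, B1->T, B1->T, B1->F, B2->T, B2->T, B2->F, B4->E, ...; hits B1=T, B1=F, B2=T, B2=F, B3=T, B4=E, B5=T, B6=S
test 3 (d=5, n=6) fires B1->F, B2->F, B4->S, B3->F, B6->S, B5->T; hits B1=F, B2=F, B3=F, B4=S, B5=T, B6=S
test 4 (d=1, n=1) fires B1->T, B1->T, B1->T, B1->T, B1->F, B2->T, B2->T, B2->F, B4->E, B3->T, B6->E, B7->E, B5->T; hits B1=T, B1=F, B2=T, B2=F, B3=T, B4=E, B5=T, B6=E, B7=E
test 5 (d=2, n=4) fires B1->F, B2->T, B2->F, B4->E, B3->T, B6->E, B7->E, B5->T; hits B1=F, B2=T, B2=F, B3=T, B4=E, B5=T, B6=E, B7=E
union over the pool: B1=T, B1=F, B2=T, B2=F, B3=T, B3=F, B4=S, B4=E, B5=T, B6=S, B6=E, B7=S, B7=E
uncovered (3 of 16): B5=F, B8=T, B8=F

Answer: 3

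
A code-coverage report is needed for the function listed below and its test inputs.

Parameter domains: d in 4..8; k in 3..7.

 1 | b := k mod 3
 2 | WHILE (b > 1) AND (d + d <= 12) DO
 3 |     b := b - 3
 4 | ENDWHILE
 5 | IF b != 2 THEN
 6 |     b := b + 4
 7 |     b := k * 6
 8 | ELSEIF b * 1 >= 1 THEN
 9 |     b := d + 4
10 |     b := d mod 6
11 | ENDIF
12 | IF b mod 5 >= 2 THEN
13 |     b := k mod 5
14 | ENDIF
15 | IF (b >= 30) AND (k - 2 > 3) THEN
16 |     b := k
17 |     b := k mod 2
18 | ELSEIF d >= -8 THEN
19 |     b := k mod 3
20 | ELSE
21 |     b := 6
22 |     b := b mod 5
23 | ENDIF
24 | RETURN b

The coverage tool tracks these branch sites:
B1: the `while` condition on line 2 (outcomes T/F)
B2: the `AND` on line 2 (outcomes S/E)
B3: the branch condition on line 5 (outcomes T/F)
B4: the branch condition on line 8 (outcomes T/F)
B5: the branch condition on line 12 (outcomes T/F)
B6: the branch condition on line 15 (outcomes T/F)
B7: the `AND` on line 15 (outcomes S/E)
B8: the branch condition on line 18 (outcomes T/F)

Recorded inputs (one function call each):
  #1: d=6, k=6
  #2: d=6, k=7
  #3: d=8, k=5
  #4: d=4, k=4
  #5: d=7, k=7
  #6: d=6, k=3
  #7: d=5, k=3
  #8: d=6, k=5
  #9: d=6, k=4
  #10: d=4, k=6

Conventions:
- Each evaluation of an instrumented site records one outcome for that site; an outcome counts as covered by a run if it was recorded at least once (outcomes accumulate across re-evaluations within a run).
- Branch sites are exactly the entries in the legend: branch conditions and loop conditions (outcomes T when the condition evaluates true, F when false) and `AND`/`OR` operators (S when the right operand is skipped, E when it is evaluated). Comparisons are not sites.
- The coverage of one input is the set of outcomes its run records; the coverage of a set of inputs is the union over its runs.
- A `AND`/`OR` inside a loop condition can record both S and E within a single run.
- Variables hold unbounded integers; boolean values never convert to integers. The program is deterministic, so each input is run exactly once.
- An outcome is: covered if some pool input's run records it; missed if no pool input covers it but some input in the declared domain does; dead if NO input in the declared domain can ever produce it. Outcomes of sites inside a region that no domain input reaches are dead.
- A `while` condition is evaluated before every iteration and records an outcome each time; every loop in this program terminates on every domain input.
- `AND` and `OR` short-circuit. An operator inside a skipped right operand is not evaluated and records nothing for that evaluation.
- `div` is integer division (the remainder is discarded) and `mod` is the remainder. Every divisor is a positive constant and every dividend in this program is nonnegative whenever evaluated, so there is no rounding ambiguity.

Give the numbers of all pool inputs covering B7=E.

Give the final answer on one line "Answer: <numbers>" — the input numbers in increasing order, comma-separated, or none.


input #1 (d=6, k=6): covers B7=E
input #2 (d=6, k=7): misses B7=E
input #3 (d=8, k=5): misses B7=E
input #4 (d=4, k=4): misses B7=E
input #5 (d=7, k=7): misses B7=E
input #6 (d=6, k=3): misses B7=E
input #7 (d=5, k=3): misses B7=E
input #8 (d=6, k=5): covers B7=E
input #9 (d=6, k=4): misses B7=E
input #10 (d=4, k=6): covers B7=E
Answer: 1, 8, 10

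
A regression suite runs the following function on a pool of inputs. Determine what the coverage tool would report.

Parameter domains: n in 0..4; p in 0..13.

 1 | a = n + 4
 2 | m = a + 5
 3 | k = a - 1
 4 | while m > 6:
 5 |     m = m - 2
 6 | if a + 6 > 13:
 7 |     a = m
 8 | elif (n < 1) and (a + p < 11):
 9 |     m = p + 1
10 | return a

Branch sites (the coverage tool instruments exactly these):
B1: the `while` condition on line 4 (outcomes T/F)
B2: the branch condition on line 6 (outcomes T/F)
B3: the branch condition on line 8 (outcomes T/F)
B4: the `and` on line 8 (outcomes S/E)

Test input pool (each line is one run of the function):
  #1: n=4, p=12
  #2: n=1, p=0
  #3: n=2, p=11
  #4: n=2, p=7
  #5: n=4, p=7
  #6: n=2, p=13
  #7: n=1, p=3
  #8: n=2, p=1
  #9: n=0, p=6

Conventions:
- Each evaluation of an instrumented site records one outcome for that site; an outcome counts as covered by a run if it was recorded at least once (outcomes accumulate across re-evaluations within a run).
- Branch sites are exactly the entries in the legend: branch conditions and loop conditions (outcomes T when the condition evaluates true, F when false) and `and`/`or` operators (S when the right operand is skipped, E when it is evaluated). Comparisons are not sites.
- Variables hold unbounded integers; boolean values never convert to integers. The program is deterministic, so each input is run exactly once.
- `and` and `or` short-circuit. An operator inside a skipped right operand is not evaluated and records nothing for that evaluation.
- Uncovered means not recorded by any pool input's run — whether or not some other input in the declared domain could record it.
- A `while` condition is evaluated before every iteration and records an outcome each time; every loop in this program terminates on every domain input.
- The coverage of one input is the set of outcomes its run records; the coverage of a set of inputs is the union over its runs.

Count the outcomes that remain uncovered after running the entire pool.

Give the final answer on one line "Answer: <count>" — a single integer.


input #1 (n=4, p=12): covers B1=T, B1=F, B2=T
input #2 (n=1, p=0): covers B1=T, B1=F, B2=F, B3=F, B4=S
input #3 (n=2, p=11): covers B1=T, B1=F, B2=F, B3=F, B4=S
input #4 (n=2, p=7): covers B1=T, B1=F, B2=F, B3=F, B4=S
input #5 (n=4, p=7): covers B1=T, B1=F, B2=T
input #6 (n=2, p=13): covers B1=T, B1=F, B2=F, B3=F, B4=S
input #7 (n=1, p=3): covers B1=T, B1=F, B2=F, B3=F, B4=S
input #8 (n=2, p=1): covers B1=T, B1=F, B2=F, B3=F, B4=S
input #9 (n=0, p=6): covers B1=T, B1=F, B2=F, B3=T, B4=E
union over the pool: B1=T, B1=F, B2=T, B2=F, B3=T, B3=F, B4=S, B4=E
uncovered (0 of 8): none
Answer: 0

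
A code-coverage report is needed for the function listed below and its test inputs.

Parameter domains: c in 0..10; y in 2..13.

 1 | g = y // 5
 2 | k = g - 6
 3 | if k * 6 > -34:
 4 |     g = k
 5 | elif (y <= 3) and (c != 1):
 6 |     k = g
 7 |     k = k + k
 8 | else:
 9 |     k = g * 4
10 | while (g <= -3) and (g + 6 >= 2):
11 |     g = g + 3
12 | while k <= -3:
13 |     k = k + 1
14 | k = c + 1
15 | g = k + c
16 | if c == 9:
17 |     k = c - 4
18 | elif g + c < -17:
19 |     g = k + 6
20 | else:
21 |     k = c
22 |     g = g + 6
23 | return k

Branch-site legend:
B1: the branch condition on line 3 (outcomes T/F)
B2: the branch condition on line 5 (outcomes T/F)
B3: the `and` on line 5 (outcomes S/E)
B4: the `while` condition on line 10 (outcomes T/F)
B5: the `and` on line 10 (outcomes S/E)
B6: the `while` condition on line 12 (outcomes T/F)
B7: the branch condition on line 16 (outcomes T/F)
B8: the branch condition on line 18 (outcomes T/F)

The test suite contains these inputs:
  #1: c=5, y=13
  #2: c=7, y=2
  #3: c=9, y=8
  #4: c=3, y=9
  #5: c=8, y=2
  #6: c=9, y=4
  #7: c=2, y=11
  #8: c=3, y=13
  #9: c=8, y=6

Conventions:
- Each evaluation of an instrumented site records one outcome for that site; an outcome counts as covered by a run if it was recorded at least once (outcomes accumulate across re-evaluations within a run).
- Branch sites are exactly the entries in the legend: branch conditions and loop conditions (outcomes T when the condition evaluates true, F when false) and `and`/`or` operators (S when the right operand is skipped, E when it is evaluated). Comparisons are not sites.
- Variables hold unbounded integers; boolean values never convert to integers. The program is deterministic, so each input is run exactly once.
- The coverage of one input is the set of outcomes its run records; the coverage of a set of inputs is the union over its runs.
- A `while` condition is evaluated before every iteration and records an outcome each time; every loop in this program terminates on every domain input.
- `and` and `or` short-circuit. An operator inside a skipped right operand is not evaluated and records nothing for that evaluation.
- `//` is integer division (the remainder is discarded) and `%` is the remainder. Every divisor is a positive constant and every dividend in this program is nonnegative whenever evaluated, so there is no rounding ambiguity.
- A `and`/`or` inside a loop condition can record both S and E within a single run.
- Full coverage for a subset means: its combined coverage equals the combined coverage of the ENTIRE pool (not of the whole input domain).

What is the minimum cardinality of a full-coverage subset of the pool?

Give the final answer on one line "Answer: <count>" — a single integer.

run #1 (c=5, y=13) runs B1->T, B5->E, B4->T, B5->S, B4->F, B6->T, B6->T, B6->F, B7->F, B8->F; records B1=T, B4=T, B4=F, B5=S, B5=E, B6=T, B6=F, B7=F, B8=F
run #2 (c=7, y=2) runs B1->F, B3->E, B2->T, B5->S, B4->F, B6->F, B7->F, B8->F; records B1=F, B2=T, B3=E, B4=F, B5=S, B6=F, B7=F, B8=F
run #3 (c=9, y=8) runs B1->T, B5->E, B4->F, B6->T, B6->T, B6->T, B6->F, B7->T; records B1=T, B4=F, B5=E, B6=T, B6=F, B7=T
run #4 (c=3, y=9) runs B1->T, B5->E, B4->F, B6->T, B6->T, B6->T, B6->F, B7->F, B8->F; records B1=T, B4=F, B5=E, B6=T, B6=F, B7=F, B8=F
run #5 (c=8, y=2) runs B1->F, B3->E, B2->T, B5->S, B4->F, B6->F, B7->F, B8->F; records B1=F, B2=T, B3=E, B4=F, B5=S, B6=F, B7=F, B8=F
run #6 (c=9, y=4) runs B1->F, B3->S, B2->F, B5->S, B4->F, B6->F, B7->T; records B1=F, B2=F, B3=S, B4=F, B5=S, B6=F, B7=T
run #7 (c=2, y=11) runs B1->T, B5->E, B4->T, B5->S, B4->F, B6->T, B6->T, B6->F, B7->F, B8->F; records B1=T, B4=T, B4=F, B5=S, B5=E, B6=T, B6=F, B7=F, B8=F
run #8 (c=3, y=13) runs B1->T, B5->E, B4->T, B5->S, B4->F, B6->T, B6->T, B6->F, B7->F, B8->F; records B1=T, B4=T, B4=F, B5=S, B5=E, B6=T, B6=F, B7=F, B8=F
run #9 (c=8, y=6) runs B1->T, B5->E, B4->F, B6->T, B6->T, B6->T, B6->F, B7->F, B8->F; records B1=T, B4=F, B5=E, B6=T, B6=F, B7=F, B8=F
union over all inputs: B1=T, B1=F, B2=T, B2=F, B3=S, B3=E, B4=T, B4=F, B5=S, B5=E, B6=T, B6=F, B7=T, B7=F, B8=F (15 outcomes)
every size-1 subset falls short of the 15 outcomes (best: 9/15)
every size-2 subset falls short of the 15 outcomes (best: 13/15)
size 3: inputs {1, 2, 6} cover all 15 outcomes, and no lexicographically smaller subset of this size does

Answer: 3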